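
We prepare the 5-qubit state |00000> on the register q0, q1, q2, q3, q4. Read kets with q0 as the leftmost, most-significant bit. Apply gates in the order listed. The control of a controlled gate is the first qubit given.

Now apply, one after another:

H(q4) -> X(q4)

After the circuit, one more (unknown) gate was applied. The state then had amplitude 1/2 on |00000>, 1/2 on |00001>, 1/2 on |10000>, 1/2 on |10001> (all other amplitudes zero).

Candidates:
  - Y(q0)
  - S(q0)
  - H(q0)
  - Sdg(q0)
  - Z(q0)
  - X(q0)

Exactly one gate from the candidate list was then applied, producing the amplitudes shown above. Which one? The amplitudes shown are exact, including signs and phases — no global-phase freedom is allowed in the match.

It was H(q0) that produced the state shown.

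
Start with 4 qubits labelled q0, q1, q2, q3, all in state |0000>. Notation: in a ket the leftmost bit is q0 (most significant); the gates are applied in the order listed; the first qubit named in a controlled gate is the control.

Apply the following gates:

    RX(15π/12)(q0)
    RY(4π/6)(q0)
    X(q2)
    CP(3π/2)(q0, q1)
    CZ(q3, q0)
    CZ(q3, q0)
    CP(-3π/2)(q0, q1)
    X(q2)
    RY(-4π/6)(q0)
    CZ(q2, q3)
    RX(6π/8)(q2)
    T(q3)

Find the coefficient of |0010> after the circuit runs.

|0010> carries amplitude sqrt(2)*I/4 in the final state. Key observation: gates 2-9 undo each other exactly, leaving only the rest of the circuit to track.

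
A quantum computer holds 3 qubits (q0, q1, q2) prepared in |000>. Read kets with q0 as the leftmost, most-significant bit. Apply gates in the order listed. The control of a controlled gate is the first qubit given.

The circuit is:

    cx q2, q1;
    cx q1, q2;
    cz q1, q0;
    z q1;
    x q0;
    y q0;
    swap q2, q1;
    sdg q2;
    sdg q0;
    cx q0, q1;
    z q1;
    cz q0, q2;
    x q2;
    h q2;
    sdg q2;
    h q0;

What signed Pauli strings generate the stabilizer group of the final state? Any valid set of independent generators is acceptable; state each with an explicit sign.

One valid set of independent stabilizer generators is +XII, +IIY, +IZI (any independent generating set of the same group is equally correct).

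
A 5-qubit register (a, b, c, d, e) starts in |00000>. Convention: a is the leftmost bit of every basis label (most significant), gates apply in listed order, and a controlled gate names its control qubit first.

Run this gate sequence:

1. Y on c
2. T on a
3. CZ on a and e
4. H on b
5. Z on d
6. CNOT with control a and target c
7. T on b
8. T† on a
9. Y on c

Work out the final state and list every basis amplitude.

After the circuit, the state carries amplitude sqrt(2)/2 on |00000>, sqrt(2)*exp(I*pi/4)/2 on |01000>, and 0 on every other basis state.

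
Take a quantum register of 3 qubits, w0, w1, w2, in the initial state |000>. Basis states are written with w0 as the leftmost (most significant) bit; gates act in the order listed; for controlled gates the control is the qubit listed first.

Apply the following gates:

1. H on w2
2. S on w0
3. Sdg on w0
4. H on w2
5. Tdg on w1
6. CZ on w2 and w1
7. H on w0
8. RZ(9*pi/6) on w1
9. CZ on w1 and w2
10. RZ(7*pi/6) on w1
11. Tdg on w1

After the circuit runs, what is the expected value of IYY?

The observable IYY averages to 0. Key observation: steps 1-4 multiply out to the identity, so the circuit reduces to the remaining gates.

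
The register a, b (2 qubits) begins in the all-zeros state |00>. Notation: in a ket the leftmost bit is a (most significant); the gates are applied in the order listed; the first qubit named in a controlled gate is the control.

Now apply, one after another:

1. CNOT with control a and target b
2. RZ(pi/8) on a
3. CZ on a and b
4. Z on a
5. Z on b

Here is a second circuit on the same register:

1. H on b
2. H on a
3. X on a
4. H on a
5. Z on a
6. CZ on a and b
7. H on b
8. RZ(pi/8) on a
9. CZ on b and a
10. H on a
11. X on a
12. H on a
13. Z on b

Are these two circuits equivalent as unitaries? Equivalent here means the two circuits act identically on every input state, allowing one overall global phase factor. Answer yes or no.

Yes — the two circuits implement the same unitary up to a global phase.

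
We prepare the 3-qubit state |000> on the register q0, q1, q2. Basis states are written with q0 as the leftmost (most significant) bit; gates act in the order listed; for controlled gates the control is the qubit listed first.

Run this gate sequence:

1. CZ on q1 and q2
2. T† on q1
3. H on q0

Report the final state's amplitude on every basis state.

After the circuit, the state carries amplitude sqrt(2)/2 on |000>, sqrt(2)/2 on |100>, and 0 on every other basis state.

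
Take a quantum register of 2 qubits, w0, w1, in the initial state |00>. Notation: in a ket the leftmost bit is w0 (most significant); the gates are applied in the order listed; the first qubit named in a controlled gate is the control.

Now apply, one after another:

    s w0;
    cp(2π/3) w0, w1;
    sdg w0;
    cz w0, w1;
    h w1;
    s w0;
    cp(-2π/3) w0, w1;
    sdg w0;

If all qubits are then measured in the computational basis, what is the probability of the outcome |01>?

A full measurement returns |01> with probability 1/2.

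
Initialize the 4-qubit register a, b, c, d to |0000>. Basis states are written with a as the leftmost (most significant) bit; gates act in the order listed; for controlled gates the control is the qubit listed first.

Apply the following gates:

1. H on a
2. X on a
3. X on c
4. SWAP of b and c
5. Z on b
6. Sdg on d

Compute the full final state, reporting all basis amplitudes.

After the circuit, the state carries amplitude -sqrt(2)/2 on |0100>, -sqrt(2)/2 on |1100>, and 0 on every other basis state.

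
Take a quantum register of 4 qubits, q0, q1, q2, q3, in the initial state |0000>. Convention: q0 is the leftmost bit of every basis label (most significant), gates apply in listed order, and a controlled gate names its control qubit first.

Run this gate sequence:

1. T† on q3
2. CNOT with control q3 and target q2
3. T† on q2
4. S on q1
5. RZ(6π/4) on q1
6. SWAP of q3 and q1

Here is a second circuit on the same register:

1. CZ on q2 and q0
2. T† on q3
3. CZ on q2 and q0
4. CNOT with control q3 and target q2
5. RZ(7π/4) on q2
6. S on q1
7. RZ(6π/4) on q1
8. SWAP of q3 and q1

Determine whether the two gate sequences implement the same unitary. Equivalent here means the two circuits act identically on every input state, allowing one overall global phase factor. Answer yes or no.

Yes: on every input state the two circuits agree up to one overall phase factor.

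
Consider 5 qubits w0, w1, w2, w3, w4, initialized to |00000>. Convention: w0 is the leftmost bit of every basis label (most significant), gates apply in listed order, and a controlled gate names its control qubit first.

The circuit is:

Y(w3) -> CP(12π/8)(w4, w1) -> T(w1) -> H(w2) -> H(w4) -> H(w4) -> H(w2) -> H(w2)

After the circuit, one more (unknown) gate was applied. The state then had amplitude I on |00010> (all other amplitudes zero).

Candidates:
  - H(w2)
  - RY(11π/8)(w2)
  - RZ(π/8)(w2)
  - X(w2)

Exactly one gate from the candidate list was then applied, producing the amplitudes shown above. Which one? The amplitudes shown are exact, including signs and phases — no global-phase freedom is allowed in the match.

It was H(w2) that produced the state shown.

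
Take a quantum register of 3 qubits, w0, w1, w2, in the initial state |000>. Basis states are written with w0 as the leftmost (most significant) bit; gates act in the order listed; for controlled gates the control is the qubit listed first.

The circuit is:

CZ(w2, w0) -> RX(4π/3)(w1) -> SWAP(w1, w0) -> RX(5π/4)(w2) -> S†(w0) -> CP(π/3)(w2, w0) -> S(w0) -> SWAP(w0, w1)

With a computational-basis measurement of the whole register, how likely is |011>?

Outcome |011> occurs with probability 3*sqrt(2)/16 + 3/8.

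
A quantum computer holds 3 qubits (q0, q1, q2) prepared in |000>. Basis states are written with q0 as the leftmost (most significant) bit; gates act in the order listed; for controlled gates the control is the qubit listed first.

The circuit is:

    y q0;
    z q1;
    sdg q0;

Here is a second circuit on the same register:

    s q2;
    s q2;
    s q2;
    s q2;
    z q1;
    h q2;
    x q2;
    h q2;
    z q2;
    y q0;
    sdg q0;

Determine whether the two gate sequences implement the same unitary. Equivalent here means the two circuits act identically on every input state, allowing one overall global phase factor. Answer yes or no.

Yes — the two circuits implement the same unitary up to a global phase.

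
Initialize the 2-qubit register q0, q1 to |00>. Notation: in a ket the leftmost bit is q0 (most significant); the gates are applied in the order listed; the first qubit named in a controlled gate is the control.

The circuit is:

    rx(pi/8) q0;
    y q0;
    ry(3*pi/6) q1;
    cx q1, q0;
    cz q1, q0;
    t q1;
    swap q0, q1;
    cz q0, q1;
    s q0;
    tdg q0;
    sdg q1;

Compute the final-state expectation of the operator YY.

The expectation value of YY is -1.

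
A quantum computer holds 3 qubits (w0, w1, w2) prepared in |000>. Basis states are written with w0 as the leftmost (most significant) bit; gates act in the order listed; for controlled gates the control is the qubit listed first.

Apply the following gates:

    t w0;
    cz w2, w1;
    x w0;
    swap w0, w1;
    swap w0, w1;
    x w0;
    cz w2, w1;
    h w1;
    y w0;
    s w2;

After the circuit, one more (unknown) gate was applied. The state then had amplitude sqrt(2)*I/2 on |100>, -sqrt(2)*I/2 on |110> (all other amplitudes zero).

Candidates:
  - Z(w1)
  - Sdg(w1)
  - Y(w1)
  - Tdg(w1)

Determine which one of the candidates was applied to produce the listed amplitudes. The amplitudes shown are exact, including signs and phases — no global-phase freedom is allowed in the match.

It was Z(w1) that produced the state shown. Key observation: gates 2-7 undo each other exactly, leaving only the rest of the circuit to track.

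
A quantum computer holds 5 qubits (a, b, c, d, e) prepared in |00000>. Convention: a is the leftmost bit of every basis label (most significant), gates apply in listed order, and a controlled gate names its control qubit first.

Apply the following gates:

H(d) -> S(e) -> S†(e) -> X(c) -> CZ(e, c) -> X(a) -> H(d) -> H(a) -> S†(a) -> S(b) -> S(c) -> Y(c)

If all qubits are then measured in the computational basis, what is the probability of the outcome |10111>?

A full measurement returns |10111> with probability 0.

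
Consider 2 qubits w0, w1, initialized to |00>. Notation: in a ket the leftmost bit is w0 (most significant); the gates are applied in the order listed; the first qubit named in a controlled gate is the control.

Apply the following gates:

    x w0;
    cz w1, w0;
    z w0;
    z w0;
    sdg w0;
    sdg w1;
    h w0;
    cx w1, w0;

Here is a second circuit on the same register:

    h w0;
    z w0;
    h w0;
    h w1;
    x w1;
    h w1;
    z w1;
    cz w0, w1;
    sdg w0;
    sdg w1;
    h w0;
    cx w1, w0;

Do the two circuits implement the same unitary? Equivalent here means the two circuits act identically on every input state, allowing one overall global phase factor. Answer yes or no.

Yes, they are equivalent — the unitaries differ by at most a global phase.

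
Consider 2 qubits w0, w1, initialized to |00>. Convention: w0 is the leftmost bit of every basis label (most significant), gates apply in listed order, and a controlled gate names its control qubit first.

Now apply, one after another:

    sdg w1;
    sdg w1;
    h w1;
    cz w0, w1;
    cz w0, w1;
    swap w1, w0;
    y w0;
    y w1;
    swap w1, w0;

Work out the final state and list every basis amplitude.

The final amplitudes are 0 on |00>, 0 on |01>, sqrt(2)/2 on |10>, -sqrt(2)/2 on |11>.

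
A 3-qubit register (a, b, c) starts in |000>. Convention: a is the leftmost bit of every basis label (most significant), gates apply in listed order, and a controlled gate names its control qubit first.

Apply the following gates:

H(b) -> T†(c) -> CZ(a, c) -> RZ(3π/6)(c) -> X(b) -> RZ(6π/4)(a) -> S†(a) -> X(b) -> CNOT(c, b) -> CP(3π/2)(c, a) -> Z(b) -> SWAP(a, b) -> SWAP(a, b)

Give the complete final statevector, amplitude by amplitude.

The resulting statevector has amplitude -sqrt(2)/2 on |000>, sqrt(2)/2 on |010>, and 0 on every other basis state.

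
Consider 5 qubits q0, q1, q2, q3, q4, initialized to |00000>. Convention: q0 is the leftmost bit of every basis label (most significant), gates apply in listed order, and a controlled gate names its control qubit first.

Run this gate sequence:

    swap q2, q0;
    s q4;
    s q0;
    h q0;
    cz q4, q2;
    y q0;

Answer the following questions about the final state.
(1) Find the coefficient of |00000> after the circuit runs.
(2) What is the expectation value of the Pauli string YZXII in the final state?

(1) |00000> carries amplitude -sqrt(2)*I/2 in the final state.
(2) The expectation value of YZXII is 0.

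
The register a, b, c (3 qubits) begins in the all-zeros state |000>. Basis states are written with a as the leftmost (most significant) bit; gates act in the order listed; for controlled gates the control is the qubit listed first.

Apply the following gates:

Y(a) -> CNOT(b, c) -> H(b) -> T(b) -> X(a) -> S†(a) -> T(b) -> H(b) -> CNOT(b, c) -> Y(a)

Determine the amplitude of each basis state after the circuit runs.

After the circuit, the state carries amplitude -1/2 - I/2 on |100>, -1/2 + I/2 on |111>, and 0 on every other basis state.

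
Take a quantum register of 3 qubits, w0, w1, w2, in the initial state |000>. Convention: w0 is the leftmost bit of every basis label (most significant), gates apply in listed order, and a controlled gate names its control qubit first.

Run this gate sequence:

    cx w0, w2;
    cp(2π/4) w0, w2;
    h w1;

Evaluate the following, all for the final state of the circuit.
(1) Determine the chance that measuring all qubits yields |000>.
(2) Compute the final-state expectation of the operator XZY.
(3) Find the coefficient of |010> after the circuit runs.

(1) A full measurement returns |000> with probability 1/2.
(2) The expectation value of XZY is 0.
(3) The final state's coefficient on |010> equals sqrt(2)/2.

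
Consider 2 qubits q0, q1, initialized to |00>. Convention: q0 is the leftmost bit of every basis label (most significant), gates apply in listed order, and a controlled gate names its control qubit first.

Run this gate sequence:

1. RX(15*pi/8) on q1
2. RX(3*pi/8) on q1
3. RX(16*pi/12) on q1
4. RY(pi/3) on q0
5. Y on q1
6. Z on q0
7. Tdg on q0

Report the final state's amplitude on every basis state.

The resulting statevector has amplitude -sqrt(3)*sin(3*pi/16)*cos(pi/16)/4 + sqrt(3)*sin(pi/16)*cos(3*pi/16)/4 + 3*sin(pi/16)*sin(3*pi/16)/4 + 3*cos(pi/16)*cos(3*pi/16)/4 on |00>, -3*I*sin(pi/16)*cos(3*pi/16)/4 + sqrt(3)*I*sin(pi/16)*sin(3*pi/16)/4 + sqrt(3)*I*cos(pi/16)*cos(3*pi/16)/4 + 3*I*sin(3*pi/16)*cos(pi/16)/4 on |01>, exp(-I*pi/4)*sin(3*pi/16)*cos(pi/16)/4 - exp(-I*pi/4)*sin(pi/16)*cos(3*pi/16)/4 - sqrt(3)*exp(-I*pi/4)*sin(pi/16)*sin(3*pi/16)/4 - sqrt(3)*exp(-I*pi/4)*cos(pi/16)*cos(3*pi/16)/4 on |10>, -sqrt(3)*I*exp(-I*pi/4)*sin(3*pi/16)*cos(pi/16)/4 - I*exp(-I*pi/4)*cos(pi/16)*cos(3*pi/16)/4 - I*exp(-I*pi/4)*sin(pi/16)*sin(3*pi/16)/4 + sqrt(3)*I*exp(-I*pi/4)*sin(pi/16)*cos(3*pi/16)/4 on |11>.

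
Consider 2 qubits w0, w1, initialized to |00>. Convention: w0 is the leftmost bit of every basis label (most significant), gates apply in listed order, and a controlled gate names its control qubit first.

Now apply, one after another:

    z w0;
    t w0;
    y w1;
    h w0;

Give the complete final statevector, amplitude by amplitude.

The final amplitudes are 0 on |00>, sqrt(2)*I/2 on |01>, 0 on |10>, sqrt(2)*I/2 on |11>.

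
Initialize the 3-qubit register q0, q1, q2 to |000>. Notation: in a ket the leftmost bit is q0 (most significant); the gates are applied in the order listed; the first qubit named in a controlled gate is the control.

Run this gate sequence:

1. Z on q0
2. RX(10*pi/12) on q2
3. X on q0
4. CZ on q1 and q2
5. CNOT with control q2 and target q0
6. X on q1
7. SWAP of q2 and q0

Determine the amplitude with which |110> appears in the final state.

The final state's coefficient on |110> equals I*(-sqrt(6) - sqrt(2))/4.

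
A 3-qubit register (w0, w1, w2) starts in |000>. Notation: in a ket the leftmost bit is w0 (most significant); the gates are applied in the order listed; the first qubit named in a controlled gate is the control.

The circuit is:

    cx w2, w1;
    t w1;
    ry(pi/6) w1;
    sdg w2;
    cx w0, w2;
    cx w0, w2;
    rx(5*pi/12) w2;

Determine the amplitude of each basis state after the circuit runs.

After the circuit, the state carries amplitude sqrt(12 - 6*sqrt(2))/16 + sqrt(2*sqrt(2) + 4)/16 + 3*sqrt(4 - 2*sqrt(2))/16 + sqrt(6*sqrt(2) + 12)/16 on |000>, I*(-3*sqrt(2*sqrt(2) + 4)/16 - sqrt(6*sqrt(2) + 12)/16 + sqrt(4 - 2*sqrt(2))/16 + sqrt(12 - 6*sqrt(2))/16) on |001>, -sqrt(2*sqrt(2) + 4)/16 - sqrt(12 - 6*sqrt(2))/16 + 3*sqrt(4 - 2*sqrt(2))/16 + sqrt(6*sqrt(2) + 12)/16 on |010>, I*(-3*sqrt(2*sqrt(2) + 4)/16 - sqrt(4 - 2*sqrt(2))/16 + sqrt(12 - 6*sqrt(2))/16 + sqrt(6*sqrt(2) + 12)/16) on |011>, 0 on |100>, 0 on |101>, 0 on |110>, 0 on |111>. Key observation: steps 5-6 multiply out to the identity, so the circuit reduces to the remaining gates.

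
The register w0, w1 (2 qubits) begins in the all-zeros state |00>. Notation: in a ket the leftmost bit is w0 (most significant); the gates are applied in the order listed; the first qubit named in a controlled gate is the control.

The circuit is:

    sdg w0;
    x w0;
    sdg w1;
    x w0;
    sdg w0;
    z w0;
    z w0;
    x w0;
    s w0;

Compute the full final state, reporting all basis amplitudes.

The final amplitudes are I on |10>, and 0 on every other basis state.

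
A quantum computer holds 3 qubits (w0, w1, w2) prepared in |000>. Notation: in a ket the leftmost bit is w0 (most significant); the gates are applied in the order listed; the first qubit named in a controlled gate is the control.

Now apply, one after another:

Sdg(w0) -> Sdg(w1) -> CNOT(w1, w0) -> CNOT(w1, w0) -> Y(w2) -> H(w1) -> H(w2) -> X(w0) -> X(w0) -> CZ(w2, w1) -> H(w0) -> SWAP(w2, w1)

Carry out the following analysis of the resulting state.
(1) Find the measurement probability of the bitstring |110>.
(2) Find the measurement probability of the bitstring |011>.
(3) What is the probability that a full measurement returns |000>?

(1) A full measurement returns |110> with probability 1/8. Key observation: gates 8-9 undo each other exactly, leaving only the rest of the circuit to track.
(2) A full measurement returns |011> with probability 1/8.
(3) Outcome |000> occurs with probability 1/8.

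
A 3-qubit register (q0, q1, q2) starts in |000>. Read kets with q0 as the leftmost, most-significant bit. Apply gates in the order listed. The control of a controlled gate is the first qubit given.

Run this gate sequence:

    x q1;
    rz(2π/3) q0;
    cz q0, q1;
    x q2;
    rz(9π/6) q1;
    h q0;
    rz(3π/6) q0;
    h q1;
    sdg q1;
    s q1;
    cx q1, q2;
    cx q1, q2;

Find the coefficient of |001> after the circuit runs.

|001> carries amplitude exp(I*pi/6)/2 in the final state.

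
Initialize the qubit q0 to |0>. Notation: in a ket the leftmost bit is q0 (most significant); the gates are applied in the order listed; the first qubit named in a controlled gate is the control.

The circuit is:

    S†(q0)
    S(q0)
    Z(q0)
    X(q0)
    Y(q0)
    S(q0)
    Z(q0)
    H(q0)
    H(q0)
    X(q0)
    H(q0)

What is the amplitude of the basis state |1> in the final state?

The amplitude on |1> is sqrt(2)*I/2.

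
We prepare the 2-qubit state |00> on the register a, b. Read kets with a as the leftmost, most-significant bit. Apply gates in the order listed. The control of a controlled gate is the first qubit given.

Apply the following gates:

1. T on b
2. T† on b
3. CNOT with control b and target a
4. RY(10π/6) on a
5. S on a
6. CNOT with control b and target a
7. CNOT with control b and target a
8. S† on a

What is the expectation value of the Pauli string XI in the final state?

The observable XI averages to -sqrt(3)/2.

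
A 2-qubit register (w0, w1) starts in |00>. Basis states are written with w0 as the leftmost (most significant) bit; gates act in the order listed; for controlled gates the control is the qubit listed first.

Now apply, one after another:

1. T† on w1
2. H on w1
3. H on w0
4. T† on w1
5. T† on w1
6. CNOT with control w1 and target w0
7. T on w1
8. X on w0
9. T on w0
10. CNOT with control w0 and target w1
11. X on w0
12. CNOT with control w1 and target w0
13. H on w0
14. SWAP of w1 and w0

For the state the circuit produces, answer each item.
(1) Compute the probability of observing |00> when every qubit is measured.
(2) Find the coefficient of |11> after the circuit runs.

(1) The probability of measuring |00> is 1/2.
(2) The amplitude on |11> is sqrt(2)*(-1 - I)*exp(I*pi/4)/4.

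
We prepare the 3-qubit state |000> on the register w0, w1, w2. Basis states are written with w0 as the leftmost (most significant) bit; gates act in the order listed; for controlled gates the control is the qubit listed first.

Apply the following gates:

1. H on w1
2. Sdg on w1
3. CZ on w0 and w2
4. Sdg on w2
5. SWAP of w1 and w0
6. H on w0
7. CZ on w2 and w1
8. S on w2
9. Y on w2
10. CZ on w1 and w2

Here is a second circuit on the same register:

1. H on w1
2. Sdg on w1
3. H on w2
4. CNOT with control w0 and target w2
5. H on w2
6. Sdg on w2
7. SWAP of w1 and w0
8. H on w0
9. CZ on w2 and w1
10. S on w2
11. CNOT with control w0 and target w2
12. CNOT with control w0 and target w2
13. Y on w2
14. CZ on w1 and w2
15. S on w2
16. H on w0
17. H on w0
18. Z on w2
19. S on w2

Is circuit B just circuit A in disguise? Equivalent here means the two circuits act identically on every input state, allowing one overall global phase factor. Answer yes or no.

Yes, they are equivalent — the unitaries differ by at most a global phase.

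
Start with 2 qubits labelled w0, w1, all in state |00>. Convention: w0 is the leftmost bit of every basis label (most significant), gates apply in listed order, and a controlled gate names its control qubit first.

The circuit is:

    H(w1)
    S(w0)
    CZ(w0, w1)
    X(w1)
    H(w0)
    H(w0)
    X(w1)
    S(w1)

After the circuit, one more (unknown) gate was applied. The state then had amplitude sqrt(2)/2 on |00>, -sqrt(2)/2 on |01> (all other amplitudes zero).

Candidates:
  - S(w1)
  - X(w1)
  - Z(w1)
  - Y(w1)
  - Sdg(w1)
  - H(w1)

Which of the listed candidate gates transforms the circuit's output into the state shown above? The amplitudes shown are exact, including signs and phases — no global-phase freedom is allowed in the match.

The applied gate was S(w1). Key observation: gates 4-7 undo each other exactly, leaving only the rest of the circuit to track.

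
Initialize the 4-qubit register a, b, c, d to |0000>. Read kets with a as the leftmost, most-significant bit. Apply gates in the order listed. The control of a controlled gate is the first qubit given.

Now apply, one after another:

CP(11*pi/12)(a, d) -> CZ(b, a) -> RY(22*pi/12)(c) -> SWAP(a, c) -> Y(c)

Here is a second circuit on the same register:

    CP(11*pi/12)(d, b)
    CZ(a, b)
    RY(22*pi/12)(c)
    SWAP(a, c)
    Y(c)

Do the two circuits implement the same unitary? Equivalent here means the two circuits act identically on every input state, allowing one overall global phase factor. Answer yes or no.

No, they are not equivalent — no single phase factor reconciles the two unitaries.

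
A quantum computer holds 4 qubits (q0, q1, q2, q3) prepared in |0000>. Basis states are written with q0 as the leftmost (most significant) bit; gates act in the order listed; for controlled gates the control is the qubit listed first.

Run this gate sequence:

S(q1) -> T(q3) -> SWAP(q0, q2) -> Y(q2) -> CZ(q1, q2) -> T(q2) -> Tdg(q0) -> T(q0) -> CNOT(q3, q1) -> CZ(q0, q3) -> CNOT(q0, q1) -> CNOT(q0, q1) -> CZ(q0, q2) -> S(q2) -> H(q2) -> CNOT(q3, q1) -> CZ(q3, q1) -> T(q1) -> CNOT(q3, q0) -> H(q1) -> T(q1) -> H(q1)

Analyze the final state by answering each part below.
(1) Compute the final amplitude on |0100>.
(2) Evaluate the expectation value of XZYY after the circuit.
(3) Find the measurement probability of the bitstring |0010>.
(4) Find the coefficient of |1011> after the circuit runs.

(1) The final state's coefficient on |0100> equals sqrt(2)*(-exp(I*pi/4) + I)/4. Key observation: the block from step 11 through step 12 cancels to the identity and can be dropped.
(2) The expectation value of XZYY is 0.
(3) Outcome |0010> occurs with probability sqrt(2)/8 + 1/4.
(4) The final state's coefficient on |1011> equals 0.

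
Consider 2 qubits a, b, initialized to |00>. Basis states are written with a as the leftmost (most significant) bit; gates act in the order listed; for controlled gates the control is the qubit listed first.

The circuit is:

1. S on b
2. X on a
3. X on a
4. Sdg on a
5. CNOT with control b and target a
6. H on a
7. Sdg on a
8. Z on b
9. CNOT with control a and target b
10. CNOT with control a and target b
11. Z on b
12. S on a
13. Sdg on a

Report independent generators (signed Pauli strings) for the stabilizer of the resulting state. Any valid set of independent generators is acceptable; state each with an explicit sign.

One valid set of independent stabilizer generators is -YI, +IZ (any independent generating set of the same group is equally correct). Key observation: gates 7-12 undo each other exactly, leaving only the rest of the circuit to track.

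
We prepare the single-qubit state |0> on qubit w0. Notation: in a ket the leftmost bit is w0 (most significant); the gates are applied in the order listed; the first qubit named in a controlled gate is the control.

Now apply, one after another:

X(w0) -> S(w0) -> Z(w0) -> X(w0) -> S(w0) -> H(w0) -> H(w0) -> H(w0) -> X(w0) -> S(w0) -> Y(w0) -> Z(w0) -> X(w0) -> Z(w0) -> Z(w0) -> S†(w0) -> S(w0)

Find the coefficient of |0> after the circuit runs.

The amplitude on |0> is -sqrt(2)/2.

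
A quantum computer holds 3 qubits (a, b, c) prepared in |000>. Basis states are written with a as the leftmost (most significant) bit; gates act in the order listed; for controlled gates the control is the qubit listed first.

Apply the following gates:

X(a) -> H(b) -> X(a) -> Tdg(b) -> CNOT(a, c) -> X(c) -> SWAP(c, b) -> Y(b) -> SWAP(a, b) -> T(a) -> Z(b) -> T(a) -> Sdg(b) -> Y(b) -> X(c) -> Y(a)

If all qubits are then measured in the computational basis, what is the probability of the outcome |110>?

A full measurement returns |110> with probability 1/2.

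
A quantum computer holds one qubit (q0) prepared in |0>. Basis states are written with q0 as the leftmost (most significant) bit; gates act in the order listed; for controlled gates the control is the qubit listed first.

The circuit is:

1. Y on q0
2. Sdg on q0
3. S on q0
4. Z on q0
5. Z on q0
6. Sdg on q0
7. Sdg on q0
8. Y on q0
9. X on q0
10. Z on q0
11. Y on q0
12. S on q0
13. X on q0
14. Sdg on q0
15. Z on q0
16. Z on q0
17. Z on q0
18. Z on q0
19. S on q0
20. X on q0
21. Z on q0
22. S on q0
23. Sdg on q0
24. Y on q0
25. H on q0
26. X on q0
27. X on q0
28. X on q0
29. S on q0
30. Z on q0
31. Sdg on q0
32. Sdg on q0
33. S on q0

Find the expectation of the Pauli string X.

The expectation value of X is 1. Key observation: steps 13-20 multiply out to the identity, so the circuit reduces to the remaining gates.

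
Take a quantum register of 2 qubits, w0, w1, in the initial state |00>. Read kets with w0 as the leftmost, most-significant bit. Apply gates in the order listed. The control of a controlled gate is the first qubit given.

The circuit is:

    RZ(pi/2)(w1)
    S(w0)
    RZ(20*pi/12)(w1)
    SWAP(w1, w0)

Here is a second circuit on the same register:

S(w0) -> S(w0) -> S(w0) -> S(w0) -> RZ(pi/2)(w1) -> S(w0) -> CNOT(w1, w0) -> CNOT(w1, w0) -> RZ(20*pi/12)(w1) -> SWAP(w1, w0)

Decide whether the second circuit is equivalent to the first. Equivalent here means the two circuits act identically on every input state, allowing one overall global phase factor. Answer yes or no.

Yes, they are equivalent — the unitaries differ by at most a global phase.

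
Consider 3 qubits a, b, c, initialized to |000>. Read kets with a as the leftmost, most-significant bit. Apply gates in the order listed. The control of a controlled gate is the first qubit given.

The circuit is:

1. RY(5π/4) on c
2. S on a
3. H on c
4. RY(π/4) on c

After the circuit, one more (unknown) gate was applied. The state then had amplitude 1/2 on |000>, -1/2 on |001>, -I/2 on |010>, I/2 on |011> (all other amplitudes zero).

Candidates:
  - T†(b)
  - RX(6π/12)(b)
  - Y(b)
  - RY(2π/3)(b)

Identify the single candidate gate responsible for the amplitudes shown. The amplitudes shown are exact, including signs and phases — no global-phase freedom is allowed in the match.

The unique candidate consistent with the amplitudes is RX(6π/12)(b).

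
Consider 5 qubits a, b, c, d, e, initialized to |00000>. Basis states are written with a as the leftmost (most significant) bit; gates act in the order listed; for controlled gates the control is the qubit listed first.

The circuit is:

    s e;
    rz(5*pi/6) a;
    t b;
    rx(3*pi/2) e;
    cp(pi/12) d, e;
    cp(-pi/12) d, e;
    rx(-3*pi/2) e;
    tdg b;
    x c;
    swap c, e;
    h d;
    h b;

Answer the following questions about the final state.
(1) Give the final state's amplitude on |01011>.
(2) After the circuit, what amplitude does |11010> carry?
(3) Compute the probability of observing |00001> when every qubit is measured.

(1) |01011> carries amplitude -exp(7*I*pi/12)/2 in the final state. Key observation: steps 3-8 multiply out to the identity, so the circuit reduces to the remaining gates.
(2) The final state's coefficient on |11010> equals 0.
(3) The probability of measuring |00001> is 1/4.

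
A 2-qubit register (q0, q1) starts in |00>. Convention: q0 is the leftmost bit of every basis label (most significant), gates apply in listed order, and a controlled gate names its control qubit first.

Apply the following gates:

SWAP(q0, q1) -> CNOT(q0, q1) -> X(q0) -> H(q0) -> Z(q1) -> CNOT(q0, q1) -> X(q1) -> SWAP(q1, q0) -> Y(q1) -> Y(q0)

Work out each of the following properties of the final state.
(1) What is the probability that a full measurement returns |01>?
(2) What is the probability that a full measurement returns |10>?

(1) A full measurement returns |01> with probability 1/2.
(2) Outcome |10> occurs with probability 1/2.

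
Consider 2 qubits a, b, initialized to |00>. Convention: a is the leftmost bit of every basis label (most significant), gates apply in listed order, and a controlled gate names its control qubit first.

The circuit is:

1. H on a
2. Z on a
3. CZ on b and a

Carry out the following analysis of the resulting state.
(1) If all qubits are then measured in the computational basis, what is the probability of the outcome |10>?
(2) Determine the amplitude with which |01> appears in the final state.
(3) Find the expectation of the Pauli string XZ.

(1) A full measurement returns |10> with probability 1/2.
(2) |01> carries amplitude 0 in the final state.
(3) The expectation value of XZ is -1.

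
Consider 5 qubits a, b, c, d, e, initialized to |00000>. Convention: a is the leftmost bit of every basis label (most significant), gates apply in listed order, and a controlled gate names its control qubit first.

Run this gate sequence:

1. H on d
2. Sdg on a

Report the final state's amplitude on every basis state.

After the circuit, the state carries amplitude sqrt(2)/2 on |00000>, sqrt(2)/2 on |00010>, and 0 on every other basis state.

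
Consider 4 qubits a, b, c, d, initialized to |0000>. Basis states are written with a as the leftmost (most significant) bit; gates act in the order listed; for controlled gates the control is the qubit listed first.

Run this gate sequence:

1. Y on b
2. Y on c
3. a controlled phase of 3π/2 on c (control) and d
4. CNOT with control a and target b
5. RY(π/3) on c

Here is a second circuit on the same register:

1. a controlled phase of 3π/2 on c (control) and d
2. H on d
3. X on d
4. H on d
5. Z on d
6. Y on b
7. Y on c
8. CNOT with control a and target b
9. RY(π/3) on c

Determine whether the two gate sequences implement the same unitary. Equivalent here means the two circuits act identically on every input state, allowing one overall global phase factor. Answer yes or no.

No — the two circuits implement different unitaries, even allowing a global phase.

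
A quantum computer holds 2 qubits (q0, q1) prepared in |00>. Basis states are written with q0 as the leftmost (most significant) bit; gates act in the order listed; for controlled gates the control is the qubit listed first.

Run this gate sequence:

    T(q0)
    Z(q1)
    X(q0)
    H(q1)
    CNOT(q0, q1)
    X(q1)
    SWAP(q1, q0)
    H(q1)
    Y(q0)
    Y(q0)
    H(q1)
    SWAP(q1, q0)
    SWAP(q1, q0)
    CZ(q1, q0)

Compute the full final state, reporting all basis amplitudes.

The final amplitudes are 0 on |00>, sqrt(2)/2 on |01>, 0 on |10>, -sqrt(2)/2 on |11>. Key observation: gates 7-12 undo each other exactly, leaving only the rest of the circuit to track.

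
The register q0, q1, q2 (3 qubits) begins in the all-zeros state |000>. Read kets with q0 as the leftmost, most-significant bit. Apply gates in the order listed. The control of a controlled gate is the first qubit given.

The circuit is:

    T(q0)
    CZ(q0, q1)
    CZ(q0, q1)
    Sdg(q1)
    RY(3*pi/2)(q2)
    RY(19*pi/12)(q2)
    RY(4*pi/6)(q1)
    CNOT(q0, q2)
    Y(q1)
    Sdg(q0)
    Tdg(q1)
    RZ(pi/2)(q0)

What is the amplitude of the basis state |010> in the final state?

The amplitude on |010> is -sqrt(6*sqrt(2) + 12)/16 + sqrt(4 - 2*sqrt(2))/16 + sqrt(12 - 6*sqrt(2))/16 + sqrt(2*sqrt(2) + 4)/16. Key observation: steps 2-3 multiply out to the identity, so the circuit reduces to the remaining gates.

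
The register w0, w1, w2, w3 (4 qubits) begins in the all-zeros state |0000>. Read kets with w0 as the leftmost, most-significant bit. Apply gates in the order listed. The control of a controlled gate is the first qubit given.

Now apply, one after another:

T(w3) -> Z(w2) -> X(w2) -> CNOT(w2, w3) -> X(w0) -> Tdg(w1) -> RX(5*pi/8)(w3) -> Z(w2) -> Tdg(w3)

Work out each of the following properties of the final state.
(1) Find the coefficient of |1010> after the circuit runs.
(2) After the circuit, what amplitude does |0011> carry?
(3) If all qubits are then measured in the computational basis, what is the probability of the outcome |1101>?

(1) The final state's coefficient on |1010> equals I*sin(5*pi/16).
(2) The final state's coefficient on |0011> equals 0.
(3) Outcome |1101> occurs with probability 0.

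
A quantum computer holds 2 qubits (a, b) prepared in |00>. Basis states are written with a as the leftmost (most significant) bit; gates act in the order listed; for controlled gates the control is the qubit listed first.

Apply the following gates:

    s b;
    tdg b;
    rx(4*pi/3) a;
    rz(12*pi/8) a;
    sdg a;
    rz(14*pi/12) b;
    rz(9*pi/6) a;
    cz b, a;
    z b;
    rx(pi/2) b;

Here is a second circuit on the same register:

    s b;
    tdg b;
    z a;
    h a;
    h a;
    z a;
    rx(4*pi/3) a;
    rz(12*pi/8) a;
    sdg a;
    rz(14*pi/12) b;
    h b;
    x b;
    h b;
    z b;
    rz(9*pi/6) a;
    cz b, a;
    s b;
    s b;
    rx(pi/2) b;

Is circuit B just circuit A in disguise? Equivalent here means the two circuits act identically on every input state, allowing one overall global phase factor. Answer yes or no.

Yes, they are equivalent — the unitaries differ by at most a global phase.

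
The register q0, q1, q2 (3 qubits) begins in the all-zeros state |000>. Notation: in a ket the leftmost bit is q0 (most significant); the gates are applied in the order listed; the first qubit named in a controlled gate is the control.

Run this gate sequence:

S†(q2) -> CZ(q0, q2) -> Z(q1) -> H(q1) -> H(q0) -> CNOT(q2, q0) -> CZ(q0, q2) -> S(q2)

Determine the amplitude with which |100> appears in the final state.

The final state's coefficient on |100> equals 1/2.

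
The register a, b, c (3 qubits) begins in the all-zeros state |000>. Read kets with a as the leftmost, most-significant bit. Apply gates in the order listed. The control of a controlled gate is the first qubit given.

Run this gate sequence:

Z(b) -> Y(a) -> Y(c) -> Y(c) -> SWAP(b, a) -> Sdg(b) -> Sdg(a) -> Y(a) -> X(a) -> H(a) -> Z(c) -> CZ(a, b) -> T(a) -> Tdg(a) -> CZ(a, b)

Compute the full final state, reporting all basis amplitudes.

The final amplitudes are sqrt(2)*I/2 on |010>, sqrt(2)*I/2 on |110>, and 0 on every other basis state. Key observation: gates 12-15 undo each other exactly, leaving only the rest of the circuit to track.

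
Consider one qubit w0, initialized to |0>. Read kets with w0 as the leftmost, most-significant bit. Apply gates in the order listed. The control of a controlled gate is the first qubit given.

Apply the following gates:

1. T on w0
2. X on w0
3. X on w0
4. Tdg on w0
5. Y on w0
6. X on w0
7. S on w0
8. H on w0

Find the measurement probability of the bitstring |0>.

Outcome |0> occurs with probability 1/2.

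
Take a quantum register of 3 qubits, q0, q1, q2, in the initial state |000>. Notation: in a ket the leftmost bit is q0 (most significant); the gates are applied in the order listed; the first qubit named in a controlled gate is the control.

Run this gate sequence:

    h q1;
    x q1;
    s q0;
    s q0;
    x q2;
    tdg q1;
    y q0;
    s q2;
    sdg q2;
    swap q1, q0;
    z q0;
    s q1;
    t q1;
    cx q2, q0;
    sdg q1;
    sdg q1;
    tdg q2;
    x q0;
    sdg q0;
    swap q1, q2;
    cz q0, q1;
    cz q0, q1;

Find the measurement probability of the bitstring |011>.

The probability of measuring |011> is 1/2.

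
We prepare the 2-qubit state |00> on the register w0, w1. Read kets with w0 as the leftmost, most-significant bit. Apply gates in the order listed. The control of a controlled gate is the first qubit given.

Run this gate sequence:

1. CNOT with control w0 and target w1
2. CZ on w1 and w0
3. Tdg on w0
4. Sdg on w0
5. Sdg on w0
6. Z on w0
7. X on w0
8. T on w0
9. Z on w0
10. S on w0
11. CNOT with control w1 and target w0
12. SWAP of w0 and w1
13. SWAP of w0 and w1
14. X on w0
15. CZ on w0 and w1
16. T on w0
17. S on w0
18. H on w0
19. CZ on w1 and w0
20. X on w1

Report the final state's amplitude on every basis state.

The final amplitudes are 0 on |00>, -sqrt(2)*exp(3*I*pi/4)/2 on |01>, 0 on |10>, -sqrt(2)*exp(3*I*pi/4)/2 on |11>. Key observation: steps 12-13 multiply out to the identity, so the circuit reduces to the remaining gates.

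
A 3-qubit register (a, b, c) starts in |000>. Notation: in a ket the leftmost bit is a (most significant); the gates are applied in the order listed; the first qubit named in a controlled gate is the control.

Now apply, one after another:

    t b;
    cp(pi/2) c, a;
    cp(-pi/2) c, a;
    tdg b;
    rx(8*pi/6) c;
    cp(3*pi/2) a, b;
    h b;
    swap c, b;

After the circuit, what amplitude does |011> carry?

The final state's coefficient on |011> equals -sqrt(6)*I/4. Key observation: gates 1-4 undo each other exactly, leaving only the rest of the circuit to track.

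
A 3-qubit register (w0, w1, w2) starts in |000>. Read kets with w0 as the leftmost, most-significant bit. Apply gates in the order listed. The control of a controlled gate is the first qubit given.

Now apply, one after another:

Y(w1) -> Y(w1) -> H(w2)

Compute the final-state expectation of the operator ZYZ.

The observable ZYZ averages to 0.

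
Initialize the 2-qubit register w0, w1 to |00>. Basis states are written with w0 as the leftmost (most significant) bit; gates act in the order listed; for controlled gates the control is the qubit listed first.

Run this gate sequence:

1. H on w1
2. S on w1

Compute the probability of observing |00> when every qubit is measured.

Outcome |00> occurs with probability 1/2.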